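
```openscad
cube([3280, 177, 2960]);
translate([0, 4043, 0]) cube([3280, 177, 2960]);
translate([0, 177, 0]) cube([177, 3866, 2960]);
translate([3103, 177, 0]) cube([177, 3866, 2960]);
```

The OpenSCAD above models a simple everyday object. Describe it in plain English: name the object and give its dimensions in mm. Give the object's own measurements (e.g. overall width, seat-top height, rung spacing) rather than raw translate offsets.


The wall frame of a small rectangular building: four walls, each 2960 mm tall and 177 mm thick, enclosing a footprint 3280 mm (x) by 4220 mm (y) outside-to-outside, with no floor or roof. The front and back walls (the −y and +y sides) span the full width; the two side walls fit between them.


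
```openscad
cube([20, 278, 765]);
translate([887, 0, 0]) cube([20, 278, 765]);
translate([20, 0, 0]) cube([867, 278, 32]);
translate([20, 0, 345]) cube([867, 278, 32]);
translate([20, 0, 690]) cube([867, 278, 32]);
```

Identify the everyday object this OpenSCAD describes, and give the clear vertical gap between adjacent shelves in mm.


A bookshelf. The clear shelf gap is 313 mm.

Two tall side panels with 3 horizontal boards between them — a bookshelf. The first two shelf undersides are at z = 0 and z = 345; with shelf thickness 32, the clear gap is 345 − 0 − 32 = 313 mm.


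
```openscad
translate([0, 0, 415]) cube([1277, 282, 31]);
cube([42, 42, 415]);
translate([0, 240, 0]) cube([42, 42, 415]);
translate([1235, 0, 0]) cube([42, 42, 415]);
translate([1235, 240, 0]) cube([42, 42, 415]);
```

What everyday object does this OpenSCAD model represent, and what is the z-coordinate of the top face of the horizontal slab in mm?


A bench. The seat-top height is 446 mm.

A long slab on four corner posts — a bench. The slab sits at z = 415 with thickness 31, so the top is 415 + 31 = 446 mm.


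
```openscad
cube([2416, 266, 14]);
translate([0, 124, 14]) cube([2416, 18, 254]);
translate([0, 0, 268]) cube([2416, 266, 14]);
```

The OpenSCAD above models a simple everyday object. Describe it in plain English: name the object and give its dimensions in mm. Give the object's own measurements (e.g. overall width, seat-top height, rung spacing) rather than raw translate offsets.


An I-beam lying along x, 2416 mm long. Overall section height 282 mm. Two flanges 266 mm wide (y) and 14 mm thick, one on the floor and one at the top; a web 18 mm thick runs between them, centred on the flange width.


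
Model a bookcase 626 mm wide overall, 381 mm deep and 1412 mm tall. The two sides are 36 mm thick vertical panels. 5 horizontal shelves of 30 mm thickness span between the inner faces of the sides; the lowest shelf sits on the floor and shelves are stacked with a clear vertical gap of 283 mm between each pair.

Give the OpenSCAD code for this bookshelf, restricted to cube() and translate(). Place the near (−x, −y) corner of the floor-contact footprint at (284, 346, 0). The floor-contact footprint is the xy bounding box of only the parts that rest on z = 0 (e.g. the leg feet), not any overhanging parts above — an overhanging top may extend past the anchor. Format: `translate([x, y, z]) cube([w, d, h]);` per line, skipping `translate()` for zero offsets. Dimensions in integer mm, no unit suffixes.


translate([284, 346, 0]) cube([36, 381, 1412]);
translate([874, 346, 0]) cube([36, 381, 1412]);
translate([320, 346, 0]) cube([554, 381, 30]);
translate([320, 346, 313]) cube([554, 381, 30]);
translate([320, 346, 626]) cube([554, 381, 30]);
translate([320, 346, 939]) cube([554, 381, 30]);
translate([320, 346, 1252]) cube([554, 381, 30]);


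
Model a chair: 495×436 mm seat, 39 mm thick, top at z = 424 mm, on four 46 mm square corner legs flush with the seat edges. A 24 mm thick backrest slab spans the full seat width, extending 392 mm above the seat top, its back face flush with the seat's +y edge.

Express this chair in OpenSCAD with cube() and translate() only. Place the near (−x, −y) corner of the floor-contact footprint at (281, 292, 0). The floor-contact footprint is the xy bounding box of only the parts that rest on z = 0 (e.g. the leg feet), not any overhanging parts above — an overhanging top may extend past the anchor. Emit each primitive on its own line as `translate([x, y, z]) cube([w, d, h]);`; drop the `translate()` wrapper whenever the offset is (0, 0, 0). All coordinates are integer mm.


translate([281, 292, 385]) cube([495, 436, 39]);
translate([281, 292, 0]) cube([46, 46, 385]);
translate([730, 292, 0]) cube([46, 46, 385]);
translate([281, 682, 0]) cube([46, 46, 385]);
translate([730, 682, 0]) cube([46, 46, 385]);
translate([281, 704, 424]) cube([495, 24, 392]);


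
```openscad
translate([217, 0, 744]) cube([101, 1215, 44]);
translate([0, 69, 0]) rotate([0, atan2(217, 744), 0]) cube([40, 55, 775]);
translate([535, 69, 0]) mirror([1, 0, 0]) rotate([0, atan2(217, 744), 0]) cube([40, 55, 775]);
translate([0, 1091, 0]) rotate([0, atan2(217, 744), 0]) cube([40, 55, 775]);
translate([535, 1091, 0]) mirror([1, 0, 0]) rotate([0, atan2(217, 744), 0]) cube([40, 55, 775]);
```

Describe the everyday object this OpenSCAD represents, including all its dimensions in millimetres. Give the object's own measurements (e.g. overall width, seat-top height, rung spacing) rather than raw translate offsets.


A sawhorse. A 101×1215×44 mm beam (x, y, z) sits on two A-frame leg pairs. Each pair is two raked legs of 40×55 mm section (55 mm along y) splaying symmetrically in x. Each leg rises 744 mm vertically over 217 mm of horizontal reach and is 775 mm long along its own axis. Every leg's outer bottom edge rests on the floor and its outer top edge meets a bottom edge of the beam — the left legs (tilting toward +x) meet the beam's −x bottom edge, the right legs (their mirror images, tilting toward −x) meet its +x bottom edge — so the leg tops tuck under the beam, the beam's underside is 744 mm above the floor, and the feet are 535 mm apart outside-to-outside with the beam centred between them. The two leg pairs are set in 69 mm from either end of the beam.


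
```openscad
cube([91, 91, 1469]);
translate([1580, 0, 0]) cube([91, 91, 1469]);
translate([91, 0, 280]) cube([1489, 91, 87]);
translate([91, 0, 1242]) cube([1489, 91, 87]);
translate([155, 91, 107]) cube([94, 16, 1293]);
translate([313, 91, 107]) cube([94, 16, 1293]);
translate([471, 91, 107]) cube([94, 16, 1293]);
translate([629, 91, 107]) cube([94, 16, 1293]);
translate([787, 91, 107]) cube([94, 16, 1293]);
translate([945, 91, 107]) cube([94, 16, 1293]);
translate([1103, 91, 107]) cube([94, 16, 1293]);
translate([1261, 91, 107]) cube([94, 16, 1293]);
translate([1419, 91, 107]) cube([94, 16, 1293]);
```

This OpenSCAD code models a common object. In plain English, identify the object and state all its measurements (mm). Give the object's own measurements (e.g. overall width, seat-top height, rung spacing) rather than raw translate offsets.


A fence section. Two 91×91 mm posts, 1469 mm tall, stand on the floor with a clear span of 1489 mm between their inner faces. Two horizontal rails of 91×87 mm section span the gap between the posts with their undersides at z = 280 mm and z = 1242 mm, flush with the posts' −y face. 9 pickets, each 94 mm wide, 16 mm thick and 1293 mm tall, are fixed to the +y face of the rails with their bottoms at z = 107 mm, spaced across the span with a 64 mm gap after the −x post and between neighbouring pickets, with 67 mm left before the +x post.


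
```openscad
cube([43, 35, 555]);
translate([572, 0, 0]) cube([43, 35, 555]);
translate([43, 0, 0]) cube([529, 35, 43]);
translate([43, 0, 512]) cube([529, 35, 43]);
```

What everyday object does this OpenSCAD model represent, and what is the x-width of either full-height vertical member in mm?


A picture frame. The border width is 43 mm.

Four thin pieces enclosing a rectangular opening — a picture frame. The two full-height stiles are 555 mm tall; the top rail sits at z = 512 and is 43 mm tall, so the border above the opening is 555 − 512 = 43 mm, matching the stile x-width.


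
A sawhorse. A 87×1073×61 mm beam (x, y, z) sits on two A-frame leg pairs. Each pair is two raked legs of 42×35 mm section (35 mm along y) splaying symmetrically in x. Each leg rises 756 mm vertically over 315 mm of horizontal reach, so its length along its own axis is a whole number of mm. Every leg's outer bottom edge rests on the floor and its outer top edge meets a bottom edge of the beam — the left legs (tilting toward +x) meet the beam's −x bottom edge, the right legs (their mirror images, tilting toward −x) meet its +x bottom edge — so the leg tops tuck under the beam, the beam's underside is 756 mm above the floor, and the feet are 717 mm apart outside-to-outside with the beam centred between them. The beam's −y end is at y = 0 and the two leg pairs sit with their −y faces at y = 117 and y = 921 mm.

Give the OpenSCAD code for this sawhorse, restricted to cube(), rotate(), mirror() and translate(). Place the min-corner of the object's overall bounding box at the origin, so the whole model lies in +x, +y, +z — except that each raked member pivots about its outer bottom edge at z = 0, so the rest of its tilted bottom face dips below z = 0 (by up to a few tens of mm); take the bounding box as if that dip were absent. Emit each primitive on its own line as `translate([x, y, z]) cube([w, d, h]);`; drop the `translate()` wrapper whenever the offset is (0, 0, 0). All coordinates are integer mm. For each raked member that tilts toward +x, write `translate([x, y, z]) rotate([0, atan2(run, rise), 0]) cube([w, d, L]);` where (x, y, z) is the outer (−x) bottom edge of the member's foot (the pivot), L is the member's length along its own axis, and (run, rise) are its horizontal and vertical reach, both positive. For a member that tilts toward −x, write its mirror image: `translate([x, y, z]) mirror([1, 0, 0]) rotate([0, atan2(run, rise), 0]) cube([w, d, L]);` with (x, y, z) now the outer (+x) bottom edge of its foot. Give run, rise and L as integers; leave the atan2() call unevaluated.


// leg length = √(315² + 756²) = 819
// right-leg outer foot x = 2·315 + 87 = 717
// beam min-corner = (315, 0, 756)
translate([315, 0, 756]) cube([87, 1073, 61]);
translate([0, 117, 0]) rotate([0, atan2(315, 756), 0]) cube([42, 35, 819]);
translate([717, 117, 0]) mirror([1, 0, 0]) rotate([0, atan2(315, 756), 0]) cube([42, 35, 819]);
translate([0, 921, 0]) rotate([0, atan2(315, 756), 0]) cube([42, 35, 819]);
translate([717, 921, 0]) mirror([1, 0, 0]) rotate([0, atan2(315, 756), 0]) cube([42, 35, 819]);


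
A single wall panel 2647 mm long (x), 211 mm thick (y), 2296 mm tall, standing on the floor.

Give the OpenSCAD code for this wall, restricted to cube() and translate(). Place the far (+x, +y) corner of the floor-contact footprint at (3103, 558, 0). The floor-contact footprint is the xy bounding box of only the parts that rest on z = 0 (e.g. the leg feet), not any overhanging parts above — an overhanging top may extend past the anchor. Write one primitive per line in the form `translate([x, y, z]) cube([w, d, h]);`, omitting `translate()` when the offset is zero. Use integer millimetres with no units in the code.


translate([456, 347, 0]) cube([2647, 211, 2296]);


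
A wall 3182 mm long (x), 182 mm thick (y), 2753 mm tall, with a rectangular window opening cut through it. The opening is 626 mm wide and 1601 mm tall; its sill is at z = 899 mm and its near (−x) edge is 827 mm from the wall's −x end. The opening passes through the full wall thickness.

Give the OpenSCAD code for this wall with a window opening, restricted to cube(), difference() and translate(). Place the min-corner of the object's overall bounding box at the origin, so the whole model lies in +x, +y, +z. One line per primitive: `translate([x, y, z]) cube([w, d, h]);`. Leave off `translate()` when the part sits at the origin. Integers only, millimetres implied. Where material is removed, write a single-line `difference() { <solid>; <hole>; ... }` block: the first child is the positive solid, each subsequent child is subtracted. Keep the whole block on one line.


difference() { cube([3182, 182, 2753]); translate([827, 0, 899]) cube([626, 182, 1601]); }


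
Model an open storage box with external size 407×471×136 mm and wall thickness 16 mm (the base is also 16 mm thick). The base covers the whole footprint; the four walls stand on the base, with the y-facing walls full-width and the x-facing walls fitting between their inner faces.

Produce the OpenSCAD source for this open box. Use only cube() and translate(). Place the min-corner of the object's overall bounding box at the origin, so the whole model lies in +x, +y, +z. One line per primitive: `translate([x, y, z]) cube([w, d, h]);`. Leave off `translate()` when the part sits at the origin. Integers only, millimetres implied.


cube([407, 471, 16]);
translate([0, 0, 16]) cube([407, 16, 120]);
translate([0, 455, 16]) cube([407, 16, 120]);
translate([0, 16, 16]) cube([16, 439, 120]);
translate([391, 16, 16]) cube([16, 439, 120]);


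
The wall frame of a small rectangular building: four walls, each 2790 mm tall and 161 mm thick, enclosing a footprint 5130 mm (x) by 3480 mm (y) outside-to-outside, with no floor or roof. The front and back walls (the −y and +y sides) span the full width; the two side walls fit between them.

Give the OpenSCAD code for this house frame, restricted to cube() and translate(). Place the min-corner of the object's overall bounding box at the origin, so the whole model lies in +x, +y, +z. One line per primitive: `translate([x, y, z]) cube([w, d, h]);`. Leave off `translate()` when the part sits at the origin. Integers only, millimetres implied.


cube([5130, 161, 2790]);
translate([0, 3319, 0]) cube([5130, 161, 2790]);
translate([0, 161, 0]) cube([161, 3158, 2790]);
translate([4969, 161, 0]) cube([161, 3158, 2790]);


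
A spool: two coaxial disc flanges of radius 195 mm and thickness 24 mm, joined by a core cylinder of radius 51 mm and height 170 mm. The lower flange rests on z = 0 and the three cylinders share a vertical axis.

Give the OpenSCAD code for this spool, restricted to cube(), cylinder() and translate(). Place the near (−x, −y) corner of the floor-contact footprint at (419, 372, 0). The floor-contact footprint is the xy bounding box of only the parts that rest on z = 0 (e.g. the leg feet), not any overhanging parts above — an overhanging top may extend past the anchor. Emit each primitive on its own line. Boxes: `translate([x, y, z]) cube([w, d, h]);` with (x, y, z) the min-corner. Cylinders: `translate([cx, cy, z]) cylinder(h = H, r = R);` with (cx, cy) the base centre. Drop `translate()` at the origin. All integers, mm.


translate([614, 567, 0]) cylinder(h = 24, r = 195);
translate([614, 567, 24]) cylinder(h = 170, r = 51);
translate([614, 567, 194]) cylinder(h = 24, r = 195);


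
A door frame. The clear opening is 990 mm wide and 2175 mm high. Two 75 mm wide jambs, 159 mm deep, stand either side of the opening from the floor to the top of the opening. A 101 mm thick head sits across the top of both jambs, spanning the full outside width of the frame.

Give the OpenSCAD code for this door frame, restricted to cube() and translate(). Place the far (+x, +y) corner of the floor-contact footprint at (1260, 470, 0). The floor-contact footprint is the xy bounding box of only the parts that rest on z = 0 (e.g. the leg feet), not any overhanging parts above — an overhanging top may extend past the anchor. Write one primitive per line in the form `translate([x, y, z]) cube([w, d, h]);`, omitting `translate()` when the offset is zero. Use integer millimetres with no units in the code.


translate([120, 311, 0]) cube([75, 159, 2175]);
translate([1185, 311, 0]) cube([75, 159, 2175]);
translate([120, 311, 2175]) cube([1140, 159, 101]);


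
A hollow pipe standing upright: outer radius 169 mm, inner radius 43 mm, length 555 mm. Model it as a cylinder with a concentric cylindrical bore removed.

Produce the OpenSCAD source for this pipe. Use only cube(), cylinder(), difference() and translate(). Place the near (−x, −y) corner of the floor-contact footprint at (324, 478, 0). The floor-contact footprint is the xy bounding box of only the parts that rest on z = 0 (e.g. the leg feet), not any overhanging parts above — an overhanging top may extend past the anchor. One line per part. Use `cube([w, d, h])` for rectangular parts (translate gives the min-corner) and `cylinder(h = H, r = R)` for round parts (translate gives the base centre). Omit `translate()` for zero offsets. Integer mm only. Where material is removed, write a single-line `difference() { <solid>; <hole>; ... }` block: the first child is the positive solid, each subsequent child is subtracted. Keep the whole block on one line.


difference() { translate([493, 647, 0]) cylinder(h = 555, r = 169); translate([493, 647, 0]) cylinder(h = 555, r = 43); }


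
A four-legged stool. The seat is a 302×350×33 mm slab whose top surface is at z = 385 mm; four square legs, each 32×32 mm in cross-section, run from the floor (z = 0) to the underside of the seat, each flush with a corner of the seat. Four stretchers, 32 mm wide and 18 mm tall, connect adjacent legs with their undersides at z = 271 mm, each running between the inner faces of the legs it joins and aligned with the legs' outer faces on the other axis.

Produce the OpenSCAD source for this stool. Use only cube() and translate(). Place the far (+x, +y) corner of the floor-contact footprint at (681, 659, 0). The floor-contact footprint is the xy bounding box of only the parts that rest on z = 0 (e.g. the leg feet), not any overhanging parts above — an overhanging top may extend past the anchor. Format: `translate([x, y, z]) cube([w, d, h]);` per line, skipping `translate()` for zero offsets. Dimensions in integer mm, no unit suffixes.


translate([379, 309, 352]) cube([302, 350, 33]);
translate([379, 309, 0]) cube([32, 32, 352]);
translate([649, 309, 0]) cube([32, 32, 352]);
translate([379, 627, 0]) cube([32, 32, 352]);
translate([649, 627, 0]) cube([32, 32, 352]);
translate([411, 309, 271]) cube([238, 32, 18]);
translate([411, 627, 271]) cube([238, 32, 18]);
translate([379, 341, 271]) cube([32, 286, 18]);
translate([649, 341, 271]) cube([32, 286, 18]);


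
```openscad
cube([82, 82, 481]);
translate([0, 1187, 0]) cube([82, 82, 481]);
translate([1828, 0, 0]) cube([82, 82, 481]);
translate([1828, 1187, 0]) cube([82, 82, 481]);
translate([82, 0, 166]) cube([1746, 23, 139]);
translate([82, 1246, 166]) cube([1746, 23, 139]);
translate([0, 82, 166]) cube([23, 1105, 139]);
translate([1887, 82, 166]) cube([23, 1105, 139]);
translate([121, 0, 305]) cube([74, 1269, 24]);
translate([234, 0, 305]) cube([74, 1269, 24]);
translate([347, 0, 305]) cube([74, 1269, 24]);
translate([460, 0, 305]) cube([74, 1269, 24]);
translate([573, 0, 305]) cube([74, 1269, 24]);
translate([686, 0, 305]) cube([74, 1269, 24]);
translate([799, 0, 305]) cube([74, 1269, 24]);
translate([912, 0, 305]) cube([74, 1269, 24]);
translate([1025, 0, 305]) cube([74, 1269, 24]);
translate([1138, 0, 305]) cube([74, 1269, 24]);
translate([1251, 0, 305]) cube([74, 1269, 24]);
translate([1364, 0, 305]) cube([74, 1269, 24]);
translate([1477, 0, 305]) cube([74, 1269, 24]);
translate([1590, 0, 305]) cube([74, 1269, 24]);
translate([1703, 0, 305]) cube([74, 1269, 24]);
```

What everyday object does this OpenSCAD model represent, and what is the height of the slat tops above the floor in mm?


A bed frame. The slat-top height is 329 mm.

Four posts, four rails, and a row of slats — a bed frame. Slats sit on the rails at z = 166 + 139 = 305; with slat thickness 24, the top is 329 mm.


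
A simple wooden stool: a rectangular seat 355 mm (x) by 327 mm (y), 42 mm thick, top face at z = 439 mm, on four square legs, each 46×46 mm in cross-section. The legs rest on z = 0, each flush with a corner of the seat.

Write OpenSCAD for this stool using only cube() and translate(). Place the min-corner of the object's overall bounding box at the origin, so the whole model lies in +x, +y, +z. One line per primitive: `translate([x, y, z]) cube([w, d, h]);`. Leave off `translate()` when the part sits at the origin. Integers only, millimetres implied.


translate([0, 0, 397]) cube([355, 327, 42]);
cube([46, 46, 397]);
translate([309, 0, 0]) cube([46, 46, 397]);
translate([0, 281, 0]) cube([46, 46, 397]);
translate([309, 281, 0]) cube([46, 46, 397]);


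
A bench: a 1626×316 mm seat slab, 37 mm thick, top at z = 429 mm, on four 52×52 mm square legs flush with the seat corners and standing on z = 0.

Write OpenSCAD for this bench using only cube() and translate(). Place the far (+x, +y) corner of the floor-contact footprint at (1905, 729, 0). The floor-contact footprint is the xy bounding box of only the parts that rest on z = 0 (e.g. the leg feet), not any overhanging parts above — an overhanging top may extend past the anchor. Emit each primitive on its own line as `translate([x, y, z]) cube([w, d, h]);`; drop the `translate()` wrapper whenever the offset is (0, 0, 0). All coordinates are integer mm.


// leg_h = 429 − 37 = 392
translate([279, 413, 392]) cube([1626, 316, 37]);
translate([279, 413, 0]) cube([52, 52, 392]);
translate([279, 677, 0]) cube([52, 52, 392]);
translate([1853, 413, 0]) cube([52, 52, 392]);
translate([1853, 677, 0]) cube([52, 52, 392]);


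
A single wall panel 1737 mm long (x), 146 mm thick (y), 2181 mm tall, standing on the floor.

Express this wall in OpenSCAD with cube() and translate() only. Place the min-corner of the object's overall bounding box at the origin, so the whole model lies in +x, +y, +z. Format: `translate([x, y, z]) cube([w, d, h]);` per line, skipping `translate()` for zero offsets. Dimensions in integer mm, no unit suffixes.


cube([1737, 146, 2181]);


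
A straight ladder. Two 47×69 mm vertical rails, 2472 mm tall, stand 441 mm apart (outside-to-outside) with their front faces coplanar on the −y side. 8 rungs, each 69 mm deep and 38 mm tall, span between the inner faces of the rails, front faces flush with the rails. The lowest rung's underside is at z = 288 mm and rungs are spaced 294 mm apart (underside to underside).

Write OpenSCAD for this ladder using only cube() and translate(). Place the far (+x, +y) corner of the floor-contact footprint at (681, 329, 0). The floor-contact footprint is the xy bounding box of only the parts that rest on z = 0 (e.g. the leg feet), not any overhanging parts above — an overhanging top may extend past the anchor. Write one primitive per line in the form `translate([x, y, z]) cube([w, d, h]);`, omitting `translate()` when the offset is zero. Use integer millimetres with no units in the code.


translate([240, 260, 0]) cube([47, 69, 2472]);
translate([634, 260, 0]) cube([47, 69, 2472]);
translate([287, 260, 288]) cube([347, 69, 38]);
translate([287, 260, 582]) cube([347, 69, 38]);
translate([287, 260, 876]) cube([347, 69, 38]);
translate([287, 260, 1170]) cube([347, 69, 38]);
translate([287, 260, 1464]) cube([347, 69, 38]);
translate([287, 260, 1758]) cube([347, 69, 38]);
translate([287, 260, 2052]) cube([347, 69, 38]);
translate([287, 260, 2346]) cube([347, 69, 38]);


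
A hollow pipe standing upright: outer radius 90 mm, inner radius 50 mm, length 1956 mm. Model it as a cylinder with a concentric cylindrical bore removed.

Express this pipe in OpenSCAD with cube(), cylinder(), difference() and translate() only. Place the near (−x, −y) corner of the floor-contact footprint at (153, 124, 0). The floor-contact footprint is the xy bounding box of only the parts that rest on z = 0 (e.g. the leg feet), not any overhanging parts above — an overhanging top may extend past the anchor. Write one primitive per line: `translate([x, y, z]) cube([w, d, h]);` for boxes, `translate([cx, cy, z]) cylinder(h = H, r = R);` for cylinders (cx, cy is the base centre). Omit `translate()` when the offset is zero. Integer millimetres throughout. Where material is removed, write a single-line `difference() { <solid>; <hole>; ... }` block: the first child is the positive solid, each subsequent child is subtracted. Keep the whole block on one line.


difference() { translate([243, 214, 0]) cylinder(h = 1956, r = 90); translate([243, 214, 0]) cylinder(h = 1956, r = 50); }


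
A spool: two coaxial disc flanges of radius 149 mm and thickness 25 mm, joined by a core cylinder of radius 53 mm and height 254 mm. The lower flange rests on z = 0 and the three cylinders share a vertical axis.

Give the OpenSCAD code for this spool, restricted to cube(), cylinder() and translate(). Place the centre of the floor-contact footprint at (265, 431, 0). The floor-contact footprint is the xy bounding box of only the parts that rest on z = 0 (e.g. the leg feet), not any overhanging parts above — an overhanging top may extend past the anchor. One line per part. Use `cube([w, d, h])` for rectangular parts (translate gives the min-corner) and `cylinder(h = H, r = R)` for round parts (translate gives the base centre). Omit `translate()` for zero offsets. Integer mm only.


translate([265, 431, 0]) cylinder(h = 25, r = 149);
translate([265, 431, 25]) cylinder(h = 254, r = 53);
translate([265, 431, 279]) cylinder(h = 25, r = 149);


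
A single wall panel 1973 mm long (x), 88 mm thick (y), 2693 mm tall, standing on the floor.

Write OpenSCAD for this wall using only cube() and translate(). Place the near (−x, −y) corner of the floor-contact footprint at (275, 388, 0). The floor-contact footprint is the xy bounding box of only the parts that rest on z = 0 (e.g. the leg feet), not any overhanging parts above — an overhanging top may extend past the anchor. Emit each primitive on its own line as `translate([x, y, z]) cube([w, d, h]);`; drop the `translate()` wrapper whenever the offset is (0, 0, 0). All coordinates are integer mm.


translate([275, 388, 0]) cube([1973, 88, 2693]);


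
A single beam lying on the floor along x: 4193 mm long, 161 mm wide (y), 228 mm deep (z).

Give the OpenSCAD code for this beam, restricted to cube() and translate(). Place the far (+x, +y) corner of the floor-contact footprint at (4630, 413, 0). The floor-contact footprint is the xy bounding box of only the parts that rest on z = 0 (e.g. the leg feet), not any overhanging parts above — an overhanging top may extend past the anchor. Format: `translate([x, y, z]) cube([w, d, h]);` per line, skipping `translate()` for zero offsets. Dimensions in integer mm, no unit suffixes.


translate([437, 252, 0]) cube([4193, 161, 228]);


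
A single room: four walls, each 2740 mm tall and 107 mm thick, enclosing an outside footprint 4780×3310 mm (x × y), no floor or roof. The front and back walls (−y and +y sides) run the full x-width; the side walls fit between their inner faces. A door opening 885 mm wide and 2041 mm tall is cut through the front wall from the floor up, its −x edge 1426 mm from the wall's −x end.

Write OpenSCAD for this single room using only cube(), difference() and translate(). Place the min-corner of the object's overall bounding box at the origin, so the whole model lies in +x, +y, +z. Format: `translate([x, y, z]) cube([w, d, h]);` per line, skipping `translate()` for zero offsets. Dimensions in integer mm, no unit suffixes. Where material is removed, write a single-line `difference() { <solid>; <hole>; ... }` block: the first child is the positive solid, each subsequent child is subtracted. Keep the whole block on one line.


difference() { cube([4780, 107, 2740]); translate([1426, 0, 0]) cube([885, 107, 2041]); }
translate([0, 3203, 0]) cube([4780, 107, 2740]);
translate([0, 107, 0]) cube([107, 3096, 2740]);
translate([4673, 107, 0]) cube([107, 3096, 2740]);


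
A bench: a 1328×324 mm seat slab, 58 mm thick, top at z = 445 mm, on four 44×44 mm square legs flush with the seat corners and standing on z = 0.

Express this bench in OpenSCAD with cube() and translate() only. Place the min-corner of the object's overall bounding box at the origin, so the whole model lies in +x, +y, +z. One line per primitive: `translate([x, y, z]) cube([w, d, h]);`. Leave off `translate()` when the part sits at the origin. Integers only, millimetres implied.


translate([0, 0, 387]) cube([1328, 324, 58]);
cube([44, 44, 387]);
translate([0, 280, 0]) cube([44, 44, 387]);
translate([1284, 0, 0]) cube([44, 44, 387]);
translate([1284, 280, 0]) cube([44, 44, 387]);


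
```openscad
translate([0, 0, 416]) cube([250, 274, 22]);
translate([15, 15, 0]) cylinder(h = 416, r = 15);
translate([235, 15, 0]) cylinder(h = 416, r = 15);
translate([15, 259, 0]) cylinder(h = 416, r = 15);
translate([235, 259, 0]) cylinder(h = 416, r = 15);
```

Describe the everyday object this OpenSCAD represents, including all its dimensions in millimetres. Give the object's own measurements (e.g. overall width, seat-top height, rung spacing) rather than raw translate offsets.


A four-legged stool. The seat is a 250×274×22 mm slab whose top surface is at z = 438 mm; four round legs, each 30 mm in diameter, run from the floor (z = 0) to the underside of the seat, each leg's axis is inset half a diameter from the nearest pair of seat edges (so the leg's bounding box is flush with the corner).


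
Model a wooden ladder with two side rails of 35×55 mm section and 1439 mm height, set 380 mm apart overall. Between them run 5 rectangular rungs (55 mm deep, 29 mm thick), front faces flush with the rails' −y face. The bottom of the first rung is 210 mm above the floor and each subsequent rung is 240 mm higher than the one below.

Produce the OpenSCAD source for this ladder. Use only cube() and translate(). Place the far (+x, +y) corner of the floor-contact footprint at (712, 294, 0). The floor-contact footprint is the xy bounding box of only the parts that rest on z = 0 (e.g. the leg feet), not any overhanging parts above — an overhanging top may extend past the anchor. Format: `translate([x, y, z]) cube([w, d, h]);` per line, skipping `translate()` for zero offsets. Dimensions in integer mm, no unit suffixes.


translate([332, 239, 0]) cube([35, 55, 1439]);
translate([677, 239, 0]) cube([35, 55, 1439]);
translate([367, 239, 210]) cube([310, 55, 29]);
translate([367, 239, 450]) cube([310, 55, 29]);
translate([367, 239, 690]) cube([310, 55, 29]);
translate([367, 239, 930]) cube([310, 55, 29]);
translate([367, 239, 1170]) cube([310, 55, 29]);


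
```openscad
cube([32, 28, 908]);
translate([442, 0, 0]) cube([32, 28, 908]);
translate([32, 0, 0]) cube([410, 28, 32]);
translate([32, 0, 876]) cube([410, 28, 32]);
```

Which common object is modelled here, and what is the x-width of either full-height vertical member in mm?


A picture frame. The border width is 32 mm.

Four thin pieces enclosing a rectangular opening — a picture frame. The two full-height stiles are 908 mm tall; the top rail sits at z = 876 and is 32 mm tall, so the border above the opening is 908 − 876 = 32 mm, matching the stile x-width.


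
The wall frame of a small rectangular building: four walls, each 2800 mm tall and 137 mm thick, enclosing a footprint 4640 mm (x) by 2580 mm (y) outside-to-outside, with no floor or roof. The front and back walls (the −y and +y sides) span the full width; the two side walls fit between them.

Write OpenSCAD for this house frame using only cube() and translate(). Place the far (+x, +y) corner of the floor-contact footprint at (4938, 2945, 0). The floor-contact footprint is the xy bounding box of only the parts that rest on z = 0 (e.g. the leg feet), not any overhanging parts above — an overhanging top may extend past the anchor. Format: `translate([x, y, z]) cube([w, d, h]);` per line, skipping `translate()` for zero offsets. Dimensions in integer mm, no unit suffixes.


translate([298, 365, 0]) cube([4640, 137, 2800]);
translate([298, 2808, 0]) cube([4640, 137, 2800]);
translate([298, 502, 0]) cube([137, 2306, 2800]);
translate([4801, 502, 0]) cube([137, 2306, 2800]);


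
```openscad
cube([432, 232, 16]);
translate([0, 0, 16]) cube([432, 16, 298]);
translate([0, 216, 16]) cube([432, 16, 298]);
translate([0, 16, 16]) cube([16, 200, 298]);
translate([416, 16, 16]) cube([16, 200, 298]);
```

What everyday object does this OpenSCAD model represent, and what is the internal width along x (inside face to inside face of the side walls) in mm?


An open box. The internal width is 400 mm.

A 432×232 base slab with four walls standing on it — an open box. The base is 432 mm wide and the walls are 16 mm thick, so the internal width is 432 − 2 × 16 = 400 mm.


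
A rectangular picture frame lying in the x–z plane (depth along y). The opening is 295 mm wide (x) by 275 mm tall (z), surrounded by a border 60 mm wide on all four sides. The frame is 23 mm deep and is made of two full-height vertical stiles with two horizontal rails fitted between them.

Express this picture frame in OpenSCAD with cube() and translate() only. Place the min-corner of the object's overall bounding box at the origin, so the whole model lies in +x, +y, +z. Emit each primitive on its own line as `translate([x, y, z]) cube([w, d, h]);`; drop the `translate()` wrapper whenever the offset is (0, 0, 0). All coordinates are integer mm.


cube([60, 23, 395]);
translate([355, 0, 0]) cube([60, 23, 395]);
translate([60, 0, 0]) cube([295, 23, 60]);
translate([60, 0, 335]) cube([295, 23, 60]);


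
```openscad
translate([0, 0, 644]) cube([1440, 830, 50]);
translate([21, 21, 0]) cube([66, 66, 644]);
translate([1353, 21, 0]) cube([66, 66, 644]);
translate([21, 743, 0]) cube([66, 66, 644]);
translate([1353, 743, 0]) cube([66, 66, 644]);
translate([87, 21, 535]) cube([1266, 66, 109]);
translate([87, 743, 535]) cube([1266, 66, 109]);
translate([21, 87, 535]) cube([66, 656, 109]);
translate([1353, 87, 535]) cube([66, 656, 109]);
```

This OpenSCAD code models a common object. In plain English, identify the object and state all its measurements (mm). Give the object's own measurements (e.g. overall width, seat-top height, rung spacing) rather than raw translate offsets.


A table: top 1440 mm (x) × 830 mm (y), 50 mm thick, upper face at z = 694 mm, on four 66×66 mm square legs, each inset 21 mm from the nearest pair of top edges from z = 0 to the bottom of the top. Four apron rails, 66 mm thick and 109 mm tall, run between adjacent legs with their top edges flush with the underside of the top and their outer faces flush with the legs' outer faces.


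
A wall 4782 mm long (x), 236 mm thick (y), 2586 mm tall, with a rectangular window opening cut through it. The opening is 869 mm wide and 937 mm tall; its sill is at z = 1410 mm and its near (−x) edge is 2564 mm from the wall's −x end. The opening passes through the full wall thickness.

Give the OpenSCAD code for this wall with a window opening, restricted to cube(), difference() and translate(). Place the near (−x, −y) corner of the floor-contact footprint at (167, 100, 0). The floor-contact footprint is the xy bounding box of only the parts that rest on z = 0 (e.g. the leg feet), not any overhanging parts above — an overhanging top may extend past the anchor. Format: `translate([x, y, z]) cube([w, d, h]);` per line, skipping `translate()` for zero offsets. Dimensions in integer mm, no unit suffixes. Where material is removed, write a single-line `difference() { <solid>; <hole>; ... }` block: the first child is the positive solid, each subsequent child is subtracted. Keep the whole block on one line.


difference() { translate([167, 100, 0]) cube([4782, 236, 2586]); translate([2731, 100, 1410]) cube([869, 236, 937]); }


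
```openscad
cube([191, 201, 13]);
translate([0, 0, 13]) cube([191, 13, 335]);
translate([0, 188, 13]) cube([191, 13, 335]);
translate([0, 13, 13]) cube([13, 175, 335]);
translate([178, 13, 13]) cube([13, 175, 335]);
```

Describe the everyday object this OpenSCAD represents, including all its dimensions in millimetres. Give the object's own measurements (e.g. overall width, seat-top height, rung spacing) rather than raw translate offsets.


An open-topped rectangular box: outside dimensions 191×201×348 mm, with a uniform wall and base thickness of 13 mm. The base is a full 191×201 slab on the floor; four walls sit on top of the base. The front and back walls (the −y and +y sides) span the full width; the two side walls fit between them.


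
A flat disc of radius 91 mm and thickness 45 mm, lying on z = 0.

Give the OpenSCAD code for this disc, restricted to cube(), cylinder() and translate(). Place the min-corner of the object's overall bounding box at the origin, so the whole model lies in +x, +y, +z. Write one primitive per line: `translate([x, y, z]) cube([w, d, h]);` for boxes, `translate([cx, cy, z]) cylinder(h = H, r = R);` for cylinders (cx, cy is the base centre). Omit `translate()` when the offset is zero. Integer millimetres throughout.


translate([91, 91, 0]) cylinder(h = 45, r = 91);


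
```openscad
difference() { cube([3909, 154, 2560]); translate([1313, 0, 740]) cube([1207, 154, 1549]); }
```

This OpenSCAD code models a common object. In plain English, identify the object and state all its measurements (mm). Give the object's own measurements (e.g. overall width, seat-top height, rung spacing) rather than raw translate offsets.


A wall 3909 mm long (x), 154 mm thick (y), 2560 mm tall, with a rectangular window opening cut through it. The opening is 1207 mm wide and 1549 mm tall; its sill is at z = 740 mm and its near (−x) edge is 1313 mm from the wall's −x end. The opening passes through the full wall thickness.


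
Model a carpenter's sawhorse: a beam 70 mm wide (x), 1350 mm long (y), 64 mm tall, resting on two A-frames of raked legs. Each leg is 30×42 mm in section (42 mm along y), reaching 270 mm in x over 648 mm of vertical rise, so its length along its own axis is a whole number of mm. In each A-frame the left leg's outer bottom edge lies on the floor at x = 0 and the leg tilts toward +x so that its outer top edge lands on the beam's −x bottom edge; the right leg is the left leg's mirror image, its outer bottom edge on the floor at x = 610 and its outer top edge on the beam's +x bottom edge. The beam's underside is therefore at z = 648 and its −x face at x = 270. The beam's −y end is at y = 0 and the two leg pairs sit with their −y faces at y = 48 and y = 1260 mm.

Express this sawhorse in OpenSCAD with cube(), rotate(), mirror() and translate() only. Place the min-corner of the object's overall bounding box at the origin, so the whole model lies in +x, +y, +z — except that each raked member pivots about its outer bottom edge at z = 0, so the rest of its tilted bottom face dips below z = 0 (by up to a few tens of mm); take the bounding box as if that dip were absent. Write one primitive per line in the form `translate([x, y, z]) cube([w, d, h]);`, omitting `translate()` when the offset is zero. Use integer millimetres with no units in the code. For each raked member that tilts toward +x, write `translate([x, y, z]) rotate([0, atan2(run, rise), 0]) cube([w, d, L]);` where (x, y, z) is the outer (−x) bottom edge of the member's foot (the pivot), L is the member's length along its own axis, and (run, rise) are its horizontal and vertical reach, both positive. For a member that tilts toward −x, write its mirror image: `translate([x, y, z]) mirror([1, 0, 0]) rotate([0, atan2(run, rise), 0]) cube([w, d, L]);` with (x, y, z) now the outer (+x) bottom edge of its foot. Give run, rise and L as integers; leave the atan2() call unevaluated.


translate([270, 0, 648]) cube([70, 1350, 64]);
translate([0, 48, 0]) rotate([0, atan2(270, 648), 0]) cube([30, 42, 702]);
translate([610, 48, 0]) mirror([1, 0, 0]) rotate([0, atan2(270, 648), 0]) cube([30, 42, 702]);
translate([0, 1260, 0]) rotate([0, atan2(270, 648), 0]) cube([30, 42, 702]);
translate([610, 1260, 0]) mirror([1, 0, 0]) rotate([0, atan2(270, 648), 0]) cube([30, 42, 702]);


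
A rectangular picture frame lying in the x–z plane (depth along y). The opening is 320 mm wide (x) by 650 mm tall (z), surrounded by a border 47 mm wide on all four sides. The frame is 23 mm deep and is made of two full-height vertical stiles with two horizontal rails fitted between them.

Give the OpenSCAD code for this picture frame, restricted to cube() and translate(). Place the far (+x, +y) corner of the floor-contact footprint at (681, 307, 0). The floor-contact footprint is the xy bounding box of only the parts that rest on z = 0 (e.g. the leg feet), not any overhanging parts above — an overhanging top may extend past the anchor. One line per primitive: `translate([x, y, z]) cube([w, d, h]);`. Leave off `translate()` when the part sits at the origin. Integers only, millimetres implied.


translate([267, 284, 0]) cube([47, 23, 744]);
translate([634, 284, 0]) cube([47, 23, 744]);
translate([314, 284, 0]) cube([320, 23, 47]);
translate([314, 284, 697]) cube([320, 23, 47]);
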